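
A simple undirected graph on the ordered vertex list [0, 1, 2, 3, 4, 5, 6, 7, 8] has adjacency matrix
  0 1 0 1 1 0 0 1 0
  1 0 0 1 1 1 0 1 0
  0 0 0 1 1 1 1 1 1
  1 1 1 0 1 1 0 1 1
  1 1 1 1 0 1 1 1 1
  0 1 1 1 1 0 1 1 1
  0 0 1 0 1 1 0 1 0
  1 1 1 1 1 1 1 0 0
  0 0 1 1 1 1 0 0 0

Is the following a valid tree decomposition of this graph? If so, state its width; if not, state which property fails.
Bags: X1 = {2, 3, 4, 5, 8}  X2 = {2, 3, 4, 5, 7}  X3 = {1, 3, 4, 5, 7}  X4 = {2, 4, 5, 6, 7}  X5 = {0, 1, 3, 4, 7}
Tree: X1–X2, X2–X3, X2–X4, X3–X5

Checking the three conditions: (i) the bags cover all of {0, 1, 2, 3, 4, 5, 6, 7, 8}; (ii) for each edge, some bag contains both endpoints; (iii) the bags containing any fixed vertex form a subtree. All hold, so the decomposition is valid with width 5 − 1 = 4.

Yes; width 4.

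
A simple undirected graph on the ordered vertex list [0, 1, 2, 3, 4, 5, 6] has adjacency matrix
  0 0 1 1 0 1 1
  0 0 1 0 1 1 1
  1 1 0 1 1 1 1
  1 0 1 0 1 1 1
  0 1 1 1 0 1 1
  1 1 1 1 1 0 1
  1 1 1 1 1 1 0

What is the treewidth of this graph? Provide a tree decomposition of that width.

Treewidth 4.
One such decomposition:
Bags: B1 = {1, 2, 4, 5, 6}  B2 = {2, 3, 4, 5, 6}  B3 = {0, 2, 3, 5, 6}
Tree: B1–B2, B2–B3

The largest bag has 5 vertices, giving width 4; this decomposition certifies tw(G) ≤ 4. Conversely, {1, 2, 4, 5, 6} is a clique of size 5, and the vertices of any clique must share a bag in every tree decomposition; so some bag has ≥ 5 vertices and tw(G) ≥ 4. Therefore the treewidth is 4.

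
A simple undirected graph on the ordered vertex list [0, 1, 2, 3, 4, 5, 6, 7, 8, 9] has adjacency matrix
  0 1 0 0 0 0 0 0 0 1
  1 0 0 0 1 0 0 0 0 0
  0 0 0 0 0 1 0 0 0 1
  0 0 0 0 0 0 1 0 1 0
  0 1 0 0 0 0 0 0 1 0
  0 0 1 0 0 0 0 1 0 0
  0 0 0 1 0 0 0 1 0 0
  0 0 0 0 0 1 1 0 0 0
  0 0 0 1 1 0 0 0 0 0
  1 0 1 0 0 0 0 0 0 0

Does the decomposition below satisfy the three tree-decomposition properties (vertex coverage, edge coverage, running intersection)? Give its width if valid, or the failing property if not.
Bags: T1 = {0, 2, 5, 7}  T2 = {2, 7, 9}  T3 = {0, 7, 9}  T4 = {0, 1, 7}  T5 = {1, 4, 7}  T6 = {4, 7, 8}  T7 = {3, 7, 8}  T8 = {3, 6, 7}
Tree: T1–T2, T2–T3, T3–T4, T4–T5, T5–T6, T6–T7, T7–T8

No — bags containing vertex 0 are not connected in the tree.

A tree decomposition must satisfy three properties: every vertex lies in some bag; for every edge, both endpoints lie together in some bag; and for every vertex, the bags containing it form a connected subtree. Here bags containing vertex 0 are not connected in the tree, so the decomposition is invalid.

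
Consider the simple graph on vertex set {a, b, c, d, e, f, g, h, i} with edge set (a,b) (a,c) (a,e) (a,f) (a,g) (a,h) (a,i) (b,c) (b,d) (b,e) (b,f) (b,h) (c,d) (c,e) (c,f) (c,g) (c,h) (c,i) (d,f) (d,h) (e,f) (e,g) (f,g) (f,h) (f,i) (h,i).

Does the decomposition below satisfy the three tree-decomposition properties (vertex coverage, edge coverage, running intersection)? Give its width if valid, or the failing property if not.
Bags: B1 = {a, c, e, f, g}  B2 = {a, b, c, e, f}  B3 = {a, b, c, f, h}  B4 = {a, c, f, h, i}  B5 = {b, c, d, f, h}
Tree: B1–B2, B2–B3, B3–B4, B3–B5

Yes; width 4.

Every vertex of G appears in some bag (union = {a, b, c, d, e, f, g, h, i}); every edge is covered by a bag; and for each vertex v the set of bags containing v is connected in the bag tree. The decomposition is therefore valid. The largest bag has 5 vertices, so the width is 4.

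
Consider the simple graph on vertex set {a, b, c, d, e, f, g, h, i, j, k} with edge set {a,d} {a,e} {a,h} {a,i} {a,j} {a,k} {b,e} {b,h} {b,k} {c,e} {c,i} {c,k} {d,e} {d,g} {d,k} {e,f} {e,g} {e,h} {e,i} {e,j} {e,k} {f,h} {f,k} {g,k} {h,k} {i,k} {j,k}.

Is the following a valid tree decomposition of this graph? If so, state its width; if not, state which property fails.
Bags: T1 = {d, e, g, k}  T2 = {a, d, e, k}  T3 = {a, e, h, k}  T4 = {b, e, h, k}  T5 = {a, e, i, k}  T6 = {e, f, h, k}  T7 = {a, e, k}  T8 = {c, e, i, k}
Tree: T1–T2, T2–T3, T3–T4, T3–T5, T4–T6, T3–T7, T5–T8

A tree decomposition must satisfy three properties: every vertex lies in some bag; for every edge, both endpoints lie together in some bag; and for every vertex, the bags containing it form a connected subtree. Here vertex j appears in no bag, so the decomposition is invalid.

No — vertex j appears in no bag.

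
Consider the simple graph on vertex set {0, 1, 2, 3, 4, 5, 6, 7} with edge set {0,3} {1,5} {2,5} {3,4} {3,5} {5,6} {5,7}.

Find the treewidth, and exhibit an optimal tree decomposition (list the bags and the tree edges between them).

Treewidth 1.
One such decomposition:
Bags: B1 = {5, 6}  B2 = {3, 5}  B3 = {0, 3}  B4 = {1, 5}  B5 = {2, 5}  B6 = {5, 7}  B7 = {3, 4}
Tree: B1–B2, B2–B3, B1–B4, B1–B5, B2–B6, B3–B7

Each bag holds 2 vertices, so the decomposition has width 1, which upper-bounds the treewidth. G has an edge, so its treewidth is at least 1. Hence tw(G) = 1 exactly.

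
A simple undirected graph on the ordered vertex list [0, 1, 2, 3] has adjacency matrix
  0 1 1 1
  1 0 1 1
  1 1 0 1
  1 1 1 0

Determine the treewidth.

3

A width-3 tree decomposition is:
Bags: B1 = {0, 1, 2, 3}
Tree: (single bag)
A single bag containing all 4 vertices is trivially a valid decomposition of width 3. For the lower bound, the 4 vertices {0, 1, 2, 3} are pairwise adjacent, and any tree decomposition puts a clique entirely inside one bag — forcing width ≥ 3. Hence tw(G) = 3 exactly.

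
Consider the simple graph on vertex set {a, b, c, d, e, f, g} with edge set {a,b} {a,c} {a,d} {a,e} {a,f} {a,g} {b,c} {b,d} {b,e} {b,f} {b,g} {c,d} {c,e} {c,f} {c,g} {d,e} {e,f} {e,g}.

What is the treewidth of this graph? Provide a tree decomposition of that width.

Treewidth 4.
Bags: B1 = {a, b, c, e, f}  B2 = {a, b, c, e, g}  B3 = {a, b, c, d, e}
Tree: B1–B2, B2–B3

Each bag holds 5 vertices, so the decomposition has width 4, which upper-bounds the treewidth. Conversely, {a, b, c, d, e} is a clique of size 5, and the vertices of any clique must share a bag in every tree decomposition; so some bag has ≥ 5 vertices and tw(G) ≥ 4. Therefore the treewidth is 4.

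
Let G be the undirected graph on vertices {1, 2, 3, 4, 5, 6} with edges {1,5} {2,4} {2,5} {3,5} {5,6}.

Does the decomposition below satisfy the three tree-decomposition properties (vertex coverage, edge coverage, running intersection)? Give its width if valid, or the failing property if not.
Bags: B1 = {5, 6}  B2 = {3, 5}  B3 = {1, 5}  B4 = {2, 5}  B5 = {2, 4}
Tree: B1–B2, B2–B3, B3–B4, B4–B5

Yes; width 1.

Every vertex of G appears in some bag (union = {1, 2, 3, 4, 5, 6}); every edge is covered by a bag; and for each vertex v the set of bags containing v is connected in the bag tree. The decomposition is therefore valid. The largest bag has 2 vertices, so the width is 1.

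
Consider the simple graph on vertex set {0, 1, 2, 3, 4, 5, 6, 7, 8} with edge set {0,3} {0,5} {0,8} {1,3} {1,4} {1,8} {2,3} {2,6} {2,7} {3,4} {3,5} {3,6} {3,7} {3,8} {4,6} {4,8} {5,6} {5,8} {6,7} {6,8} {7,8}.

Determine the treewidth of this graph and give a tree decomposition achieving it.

Treewidth 3.
One such decomposition:
Bags: B1 = {3, 6, 7, 8}  B2 = {3, 4, 6, 8}  B3 = {3, 5, 6, 8}  B4 = {0, 3, 5, 8}  B5 = {2, 3, 6, 7}  B6 = {1, 3, 4, 8}
Tree: B1–B2, B2–B3, B3–B4, B1–B5, B2–B6

The largest bag has 4 vertices, giving width 3; this decomposition certifies tw(G) ≤ 3. Conversely, {0, 3, 5, 8} is a clique of size 4, and the vertices of any clique must share a bag in every tree decomposition; so some bag has ≥ 4 vertices and tw(G) ≥ 3. Hence tw(G) = 3 exactly.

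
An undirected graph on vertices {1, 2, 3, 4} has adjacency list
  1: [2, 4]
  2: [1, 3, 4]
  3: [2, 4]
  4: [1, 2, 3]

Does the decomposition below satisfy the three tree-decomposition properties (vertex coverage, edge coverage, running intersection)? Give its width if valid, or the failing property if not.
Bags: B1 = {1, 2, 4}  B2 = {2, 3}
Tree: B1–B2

A tree decomposition must satisfy three properties: every vertex lies in some bag; for every edge, both endpoints lie together in some bag; and for every vertex, the bags containing it form a connected subtree. Here edge (4,3) lies in no bag, so the decomposition is invalid.

No — edge (4,3) lies in no bag.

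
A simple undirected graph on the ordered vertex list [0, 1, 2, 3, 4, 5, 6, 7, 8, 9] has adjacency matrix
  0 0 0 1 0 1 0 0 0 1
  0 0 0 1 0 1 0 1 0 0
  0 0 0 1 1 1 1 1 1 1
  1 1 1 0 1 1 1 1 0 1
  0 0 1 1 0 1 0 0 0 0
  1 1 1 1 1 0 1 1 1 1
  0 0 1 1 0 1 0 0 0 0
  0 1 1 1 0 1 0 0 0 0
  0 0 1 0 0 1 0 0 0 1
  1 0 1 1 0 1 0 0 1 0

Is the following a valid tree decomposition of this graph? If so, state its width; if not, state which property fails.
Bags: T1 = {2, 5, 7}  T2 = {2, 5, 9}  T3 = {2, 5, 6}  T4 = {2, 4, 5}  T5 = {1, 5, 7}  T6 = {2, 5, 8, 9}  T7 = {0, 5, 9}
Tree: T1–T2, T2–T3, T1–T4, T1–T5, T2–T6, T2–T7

A tree decomposition must satisfy three properties: every vertex lies in some bag; for every edge, both endpoints lie together in some bag; and for every vertex, the bags containing it form a connected subtree. Here vertex 3 appears in no bag, so the decomposition is invalid.

No — vertex 3 appears in no bag.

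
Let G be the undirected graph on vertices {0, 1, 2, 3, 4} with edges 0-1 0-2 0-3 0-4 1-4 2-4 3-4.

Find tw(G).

A width-2 tree decomposition is:
Bags: B1 = {0, 1, 4}  B2 = {0, 2, 4}  B3 = {0, 3, 4}
Tree: B1–B2, B1–B3
The largest bag has 3 vertices, giving width 2; this decomposition certifies tw(G) ≤ 2. Conversely, {0, 1, 4} is a clique of size 3, and the vertices of any clique must share a bag in every tree decomposition; so some bag has ≥ 3 vertices and tw(G) ≥ 2. Combining the bounds, tw(G) = 2.

2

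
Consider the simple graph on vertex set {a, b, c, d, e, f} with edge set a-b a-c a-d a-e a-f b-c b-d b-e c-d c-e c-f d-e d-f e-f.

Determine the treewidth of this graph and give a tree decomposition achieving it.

Treewidth 4.
Bags: B1 = {a, c, d, e, f}  B2 = {a, b, c, d, e}
Tree: B1–B2

Every bag has size at most 5, so the width is 5 − 1 = 4 and tw(G) ≤ 4. Conversely, {a, c, d, e, f} is a clique of size 5, and the vertices of any clique must share a bag in every tree decomposition; so some bag has ≥ 5 vertices and tw(G) ≥ 4. Therefore the treewidth is 4.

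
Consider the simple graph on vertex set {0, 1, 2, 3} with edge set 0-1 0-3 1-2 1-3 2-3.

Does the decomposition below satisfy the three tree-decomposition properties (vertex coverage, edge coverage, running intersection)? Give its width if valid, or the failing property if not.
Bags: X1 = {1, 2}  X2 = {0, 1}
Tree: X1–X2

No — vertex 3 appears in no bag.

A tree decomposition must satisfy three properties: every vertex lies in some bag; for every edge, both endpoints lie together in some bag; and for every vertex, the bags containing it form a connected subtree. Here vertex 3 appears in no bag, so the decomposition is invalid.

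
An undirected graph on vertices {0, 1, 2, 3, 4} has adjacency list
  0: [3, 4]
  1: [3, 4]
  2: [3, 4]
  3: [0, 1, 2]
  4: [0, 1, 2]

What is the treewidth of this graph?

2

A width-2 tree decomposition is:
Bags: B1 = {1, 3, 4}  B2 = {0, 3, 4}  B3 = {2, 3, 4}
Tree: B1–B2, B2–B3
The largest bag has 3 vertices, giving width 2; this decomposition certifies tw(G) ≤ 2. The edges 1–3–0–4–1 form a cycle, so G is not a tree and its treewidth is at least 2. Therefore the treewidth is 2.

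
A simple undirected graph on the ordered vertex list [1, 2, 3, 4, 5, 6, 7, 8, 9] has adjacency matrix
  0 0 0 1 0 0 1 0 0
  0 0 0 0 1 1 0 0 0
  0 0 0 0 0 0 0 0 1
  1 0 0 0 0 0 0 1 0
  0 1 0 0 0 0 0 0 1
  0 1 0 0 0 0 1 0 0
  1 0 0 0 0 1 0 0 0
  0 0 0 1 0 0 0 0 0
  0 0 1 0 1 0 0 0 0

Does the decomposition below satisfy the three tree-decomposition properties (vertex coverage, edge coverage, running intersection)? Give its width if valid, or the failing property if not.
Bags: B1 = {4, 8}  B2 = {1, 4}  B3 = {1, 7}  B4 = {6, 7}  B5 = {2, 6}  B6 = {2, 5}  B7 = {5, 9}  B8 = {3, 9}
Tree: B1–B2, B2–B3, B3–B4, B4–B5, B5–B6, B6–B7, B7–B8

Vertex coverage: the bags together contain {1, 2, 3, 4, 5, 6, 7, 8, 9}, the full vertex set. Edge coverage: each edge of G has both endpoints in at least one bag. Running intersection: for every vertex, the bags containing it form a connected subtree. All three properties hold, so this is a valid tree decomposition of width max|bag| − 1 = 1, and hence tw(G) ≤ 1.

Yes; width 1.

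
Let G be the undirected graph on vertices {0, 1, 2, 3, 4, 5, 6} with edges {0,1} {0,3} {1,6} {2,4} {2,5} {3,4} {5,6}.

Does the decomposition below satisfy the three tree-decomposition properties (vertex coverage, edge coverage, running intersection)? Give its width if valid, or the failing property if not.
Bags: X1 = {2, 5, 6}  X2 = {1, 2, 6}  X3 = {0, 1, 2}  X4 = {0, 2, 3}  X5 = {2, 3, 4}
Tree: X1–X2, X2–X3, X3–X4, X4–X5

Yes; width 2.

Vertex coverage: the bags together contain {0, 1, 2, 3, 4, 5, 6}, the full vertex set. Edge coverage: each edge of G has both endpoints in at least one bag. Running intersection: for every vertex, the bags containing it form a connected subtree. All three properties hold, so this is a valid tree decomposition of width max|bag| − 1 = 2, and hence tw(G) ≤ 2.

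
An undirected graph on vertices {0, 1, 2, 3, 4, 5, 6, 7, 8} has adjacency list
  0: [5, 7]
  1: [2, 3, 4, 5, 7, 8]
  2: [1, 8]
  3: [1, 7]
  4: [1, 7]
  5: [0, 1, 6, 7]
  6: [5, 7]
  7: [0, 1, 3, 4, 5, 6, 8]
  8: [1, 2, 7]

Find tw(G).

2

A width-2 tree decomposition is:
Bags: B1 = {1, 5, 7}  B2 = {1, 7, 8}  B3 = {1, 2, 8}  B4 = {1, 3, 7}  B5 = {5, 6, 7}  B6 = {1, 4, 7}  B7 = {0, 5, 7}
Tree: B1–B2, B2–B3, B2–B4, B1–B5, B4–B6, B5–B7
Every bag has size at most 3, so the width is 3 − 1 = 2 and tw(G) ≤ 2. For the lower bound, the 3 vertices {1, 2, 8} are pairwise adjacent, and any tree decomposition puts a clique entirely inside one bag — forcing width ≥ 2. The upper and lower bounds meet at 2, so that is the treewidth.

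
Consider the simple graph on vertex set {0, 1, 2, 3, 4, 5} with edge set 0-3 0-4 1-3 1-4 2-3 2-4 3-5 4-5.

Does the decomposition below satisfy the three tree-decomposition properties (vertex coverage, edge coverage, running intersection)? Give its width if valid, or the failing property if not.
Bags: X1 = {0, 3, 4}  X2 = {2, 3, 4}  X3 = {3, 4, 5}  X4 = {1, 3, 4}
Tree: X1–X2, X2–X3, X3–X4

Every vertex of G appears in some bag (union = {0, 1, 2, 3, 4, 5}); every edge is covered by a bag; and for each vertex v the set of bags containing v is connected in the bag tree. The decomposition is therefore valid. The largest bag has 3 vertices, so the width is 2.

Yes; width 2.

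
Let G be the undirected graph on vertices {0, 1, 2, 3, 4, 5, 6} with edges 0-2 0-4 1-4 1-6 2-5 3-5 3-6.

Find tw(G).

A width-2 tree decomposition is:
Bags: B1 = {3, 5, 6}  B2 = {2, 5, 6}  B3 = {0, 2, 6}  B4 = {0, 4, 6}  B5 = {1, 4, 6}
Tree: B1–B2, B2–B3, B3–B4, B4–B5
Every bag has size at most 3, so the width is 3 − 1 = 2 and tw(G) ≤ 2. The edges 6–3–5–2–0–4–1–6 form a cycle, so G is not a tree and its treewidth is at least 2. Combining the bounds, tw(G) = 2.

2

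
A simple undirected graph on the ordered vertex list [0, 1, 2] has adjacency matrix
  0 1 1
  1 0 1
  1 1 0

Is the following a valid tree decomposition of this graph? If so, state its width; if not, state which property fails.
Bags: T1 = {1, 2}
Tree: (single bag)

No — vertex 0 appears in no bag.

A tree decomposition must satisfy three properties: every vertex lies in some bag; for every edge, both endpoints lie together in some bag; and for every vertex, the bags containing it form a connected subtree. Here vertex 0 appears in no bag, so the decomposition is invalid.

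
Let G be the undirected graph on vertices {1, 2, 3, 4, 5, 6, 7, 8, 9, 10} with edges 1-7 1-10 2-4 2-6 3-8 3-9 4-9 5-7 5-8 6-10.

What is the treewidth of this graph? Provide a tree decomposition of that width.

Treewidth 2.
Bags: B1 = {2, 6, 10}  B2 = {1, 2, 10}  B3 = {1, 2, 7}  B4 = {2, 5, 7}  B5 = {2, 5, 8}  B6 = {2, 3, 8}  B7 = {2, 3, 9}  B8 = {2, 4, 9}
Tree: B1–B2, B2–B3, B3–B4, B4–B5, B5–B6, B6–B7, B7–B8

The largest bag has 3 vertices, giving width 2; this decomposition certifies tw(G) ≤ 2. The edges 2–6–10–1–7–5–8–3–9–4–2 form a cycle, so G is not a tree and its treewidth is at least 2. Therefore the treewidth is 2.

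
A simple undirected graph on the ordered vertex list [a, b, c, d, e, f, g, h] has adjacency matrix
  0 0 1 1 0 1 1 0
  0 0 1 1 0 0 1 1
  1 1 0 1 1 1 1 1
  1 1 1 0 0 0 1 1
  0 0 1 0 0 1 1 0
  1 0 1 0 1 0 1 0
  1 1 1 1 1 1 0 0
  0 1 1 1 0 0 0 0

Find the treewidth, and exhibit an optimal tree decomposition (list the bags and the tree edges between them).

Treewidth 3.
One such decomposition:
Bags: B1 = {b, c, d, g}  B2 = {a, c, d, g}  B3 = {a, c, f, g}  B4 = {c, e, f, g}  B5 = {b, c, d, h}
Tree: B1–B2, B2–B3, B3–B4, B1–B5

Each bag holds 4 vertices, so the decomposition has width 3, which upper-bounds the treewidth. Conversely, {a, c, d, g} is a clique of size 4, and the vertices of any clique must share a bag in every tree decomposition; so some bag has ≥ 4 vertices and tw(G) ≥ 3. Therefore the treewidth is 3.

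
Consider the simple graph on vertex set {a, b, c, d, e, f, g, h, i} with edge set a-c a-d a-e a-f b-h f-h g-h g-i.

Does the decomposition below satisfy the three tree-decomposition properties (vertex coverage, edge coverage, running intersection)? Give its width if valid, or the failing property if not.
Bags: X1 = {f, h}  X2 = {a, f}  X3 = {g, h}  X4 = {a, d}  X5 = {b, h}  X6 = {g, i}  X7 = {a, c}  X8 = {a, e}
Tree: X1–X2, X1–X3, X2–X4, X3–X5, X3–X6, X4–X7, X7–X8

Vertex coverage: the bags together contain {a, b, c, d, e, f, g, h, i}, the full vertex set. Edge coverage: each edge of G has both endpoints in at least one bag. Running intersection: for every vertex, the bags containing it form a connected subtree. All three properties hold, so this is a valid tree decomposition of width max|bag| − 1 = 1, and hence tw(G) ≤ 1.

Yes; width 1.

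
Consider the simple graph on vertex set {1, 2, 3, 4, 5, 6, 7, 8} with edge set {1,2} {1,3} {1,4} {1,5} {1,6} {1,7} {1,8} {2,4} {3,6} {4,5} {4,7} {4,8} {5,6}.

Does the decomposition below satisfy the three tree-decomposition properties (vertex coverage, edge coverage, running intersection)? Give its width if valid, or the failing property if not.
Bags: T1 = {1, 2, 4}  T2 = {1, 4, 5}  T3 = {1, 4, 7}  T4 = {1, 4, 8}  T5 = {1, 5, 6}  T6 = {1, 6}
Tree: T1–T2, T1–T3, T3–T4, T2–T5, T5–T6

No — vertex 3 appears in no bag.

A tree decomposition must satisfy three properties: every vertex lies in some bag; for every edge, both endpoints lie together in some bag; and for every vertex, the bags containing it form a connected subtree. Here vertex 3 appears in no bag, so the decomposition is invalid.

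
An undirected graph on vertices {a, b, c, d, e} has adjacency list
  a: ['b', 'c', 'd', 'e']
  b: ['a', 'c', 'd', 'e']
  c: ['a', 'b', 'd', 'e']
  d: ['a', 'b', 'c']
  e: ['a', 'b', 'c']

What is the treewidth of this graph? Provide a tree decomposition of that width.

Every bag has size at most 4, so the width is 4 − 1 = 3 and tw(G) ≤ 3. For the lower bound, the 4 vertices {a, b, c, d} are pairwise adjacent, and any tree decomposition puts a clique entirely inside one bag — forcing width ≥ 3. The upper and lower bounds meet at 3, so that is the treewidth.

Treewidth 3.
Bags: B1 = {a, b, c, d}  B2 = {a, b, c, e}
Tree: B1–B2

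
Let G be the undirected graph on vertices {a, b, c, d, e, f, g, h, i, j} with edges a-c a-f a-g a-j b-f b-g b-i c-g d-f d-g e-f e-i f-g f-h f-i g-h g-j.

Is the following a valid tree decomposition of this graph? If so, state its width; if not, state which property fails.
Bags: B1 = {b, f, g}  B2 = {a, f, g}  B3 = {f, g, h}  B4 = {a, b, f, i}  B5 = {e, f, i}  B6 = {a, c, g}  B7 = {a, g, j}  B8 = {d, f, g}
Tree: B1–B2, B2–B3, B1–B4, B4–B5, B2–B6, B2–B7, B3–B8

No — bags containing vertex a are not connected in the tree.

A tree decomposition must satisfy three properties: every vertex lies in some bag; for every edge, both endpoints lie together in some bag; and for every vertex, the bags containing it form a connected subtree. Here bags containing vertex a are not connected in the tree, so the decomposition is invalid.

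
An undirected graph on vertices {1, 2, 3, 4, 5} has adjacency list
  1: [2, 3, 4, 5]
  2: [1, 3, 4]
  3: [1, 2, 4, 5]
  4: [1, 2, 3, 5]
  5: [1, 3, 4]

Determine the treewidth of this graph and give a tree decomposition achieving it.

Every bag has size at most 4, so the width is 4 − 1 = 3 and tw(G) ≤ 3. Conversely, {1, 2, 3, 4} is a clique of size 4, and the vertices of any clique must share a bag in every tree decomposition; so some bag has ≥ 4 vertices and tw(G) ≥ 3. Hence tw(G) = 3 exactly.

Treewidth 3.
Bags: B1 = {1, 2, 3, 4}  B2 = {1, 3, 4, 5}
Tree: B1–B2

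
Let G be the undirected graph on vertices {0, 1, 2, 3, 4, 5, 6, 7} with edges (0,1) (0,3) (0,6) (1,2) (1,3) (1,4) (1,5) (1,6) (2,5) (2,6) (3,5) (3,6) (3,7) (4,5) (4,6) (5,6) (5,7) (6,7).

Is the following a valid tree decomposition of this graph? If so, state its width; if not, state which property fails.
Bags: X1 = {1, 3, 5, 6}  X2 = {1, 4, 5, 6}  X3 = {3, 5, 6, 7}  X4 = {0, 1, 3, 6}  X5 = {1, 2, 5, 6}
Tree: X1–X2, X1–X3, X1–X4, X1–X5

Yes; width 3.

Checking the three conditions: (i) the bags cover all of {0, 1, 2, 3, 4, 5, 6, 7}; (ii) for each edge, some bag contains both endpoints; (iii) the bags containing any fixed vertex form a subtree. All hold, so the decomposition is valid with width 4 − 1 = 3.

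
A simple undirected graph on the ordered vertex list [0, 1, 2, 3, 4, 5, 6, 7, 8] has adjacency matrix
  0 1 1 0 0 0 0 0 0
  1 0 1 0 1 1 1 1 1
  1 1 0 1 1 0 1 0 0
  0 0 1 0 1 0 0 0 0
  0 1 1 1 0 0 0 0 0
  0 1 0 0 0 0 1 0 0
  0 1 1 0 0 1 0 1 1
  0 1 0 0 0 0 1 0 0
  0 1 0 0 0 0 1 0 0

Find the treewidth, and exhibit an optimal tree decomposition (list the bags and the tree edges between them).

Every bag has size at most 3, so the width is 3 − 1 = 2 and tw(G) ≤ 2. Conversely, {0, 1, 2} is a clique of size 3, and the vertices of any clique must share a bag in every tree decomposition; so some bag has ≥ 3 vertices and tw(G) ≥ 2. Therefore the treewidth is 2.

Treewidth 2.
One optimal decomposition is:
Bags: B1 = {1, 2, 6}  B2 = {1, 5, 6}  B3 = {1, 2, 4}  B4 = {2, 3, 4}  B5 = {1, 6, 8}  B6 = {0, 1, 2}  B7 = {1, 6, 7}
Tree: B1–B2, B1–B3, B3–B4, B2–B5, B3–B6, B2–B7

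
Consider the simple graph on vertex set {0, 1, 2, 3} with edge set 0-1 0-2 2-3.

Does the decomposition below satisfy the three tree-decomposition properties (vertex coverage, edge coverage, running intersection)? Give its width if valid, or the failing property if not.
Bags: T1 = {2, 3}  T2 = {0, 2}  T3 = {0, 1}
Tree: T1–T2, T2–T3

Yes; width 1.

Every vertex of G appears in some bag (union = {0, 1, 2, 3}); every edge is covered by a bag; and for each vertex v the set of bags containing v is connected in the bag tree. The decomposition is therefore valid. The largest bag has 2 vertices, so the width is 1.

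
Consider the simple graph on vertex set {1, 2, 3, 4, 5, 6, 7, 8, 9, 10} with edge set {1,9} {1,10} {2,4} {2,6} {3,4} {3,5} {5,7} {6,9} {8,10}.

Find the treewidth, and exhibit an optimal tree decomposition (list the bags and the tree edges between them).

Treewidth 1.
Bags: B1 = {5, 7}  B2 = {3, 5}  B3 = {3, 4}  B4 = {2, 4}  B5 = {2, 6}  B6 = {6, 9}  B7 = {1, 9}  B8 = {1, 10}  B9 = {8, 10}
Tree: B1–B2, B2–B3, B3–B4, B4–B5, B5–B6, B6–B7, B7–B8, B8–B9

Every bag has size at most 2, so the width is 2 − 1 = 1 and tw(G) ≤ 1. Any graph with an edge has treewidth ≥ 1, and G has the edge 7–5. Hence tw(G) = 1 exactly.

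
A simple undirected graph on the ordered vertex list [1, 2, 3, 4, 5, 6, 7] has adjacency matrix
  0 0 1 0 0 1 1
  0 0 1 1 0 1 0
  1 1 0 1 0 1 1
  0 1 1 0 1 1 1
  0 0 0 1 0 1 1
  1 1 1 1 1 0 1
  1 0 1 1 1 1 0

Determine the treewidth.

3

A width-3 tree decomposition is:
Bags: B1 = {1, 3, 6, 7}  B2 = {3, 4, 6, 7}  B3 = {4, 5, 6, 7}  B4 = {2, 3, 4, 6}
Tree: B1–B2, B2–B3, B2–B4
Each bag holds 4 vertices, so the decomposition has width 3, which upper-bounds the treewidth. Conversely, {1, 3, 6, 7} is a clique of size 4, and the vertices of any clique must share a bag in every tree decomposition; so some bag has ≥ 4 vertices and tw(G) ≥ 3. The upper and lower bounds meet at 3, so that is the treewidth.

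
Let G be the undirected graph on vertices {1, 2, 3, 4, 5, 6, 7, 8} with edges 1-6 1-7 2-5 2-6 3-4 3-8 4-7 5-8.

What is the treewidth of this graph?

A width-2 tree decomposition is:
Bags: B1 = {3, 4, 8}  B2 = {4, 5, 8}  B3 = {2, 4, 5}  B4 = {2, 4, 6}  B5 = {1, 4, 6}  B6 = {1, 4, 7}
Tree: B1–B2, B2–B3, B3–B4, B4–B5, B5–B6
Every bag has size at most 3, so the width is 3 − 1 = 2 and tw(G) ≤ 2. The edges 4–3–8–5–2–6–1–7–4 form a cycle, so G is not a tree and its treewidth is at least 2. The upper and lower bounds meet at 2, so that is the treewidth.

2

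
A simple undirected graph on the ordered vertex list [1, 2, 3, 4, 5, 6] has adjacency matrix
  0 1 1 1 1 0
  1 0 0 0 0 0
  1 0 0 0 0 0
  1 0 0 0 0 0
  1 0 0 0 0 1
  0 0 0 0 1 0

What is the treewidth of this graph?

1

A width-1 tree decomposition is:
Bags: B1 = {1, 5}  B2 = {1, 3}  B3 = {1, 2}  B4 = {5, 6}  B5 = {1, 4}
Tree: B1–B2, B2–B3, B1–B4, B3–B5
Each bag holds 2 vertices, so the decomposition has width 1, which upper-bounds the treewidth. Any graph with an edge has treewidth ≥ 1, and G has the edge 5–1. Hence tw(G) = 1 exactly.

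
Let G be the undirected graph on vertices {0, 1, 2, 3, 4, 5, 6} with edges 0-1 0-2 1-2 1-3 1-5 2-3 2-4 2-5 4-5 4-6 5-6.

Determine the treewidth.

A width-2 tree decomposition is:
Bags: B1 = {1, 2, 3}  B2 = {0, 1, 2}  B3 = {1, 2, 5}  B4 = {2, 4, 5}  B5 = {4, 5, 6}
Tree: B1–B2, B1–B3, B3–B4, B4–B5
Each bag holds 3 vertices, so the decomposition has width 2, which upper-bounds the treewidth. For the lower bound, the 3 vertices {0, 1, 2} are pairwise adjacent, and any tree decomposition puts a clique entirely inside one bag — forcing width ≥ 2. Therefore the treewidth is 2.

2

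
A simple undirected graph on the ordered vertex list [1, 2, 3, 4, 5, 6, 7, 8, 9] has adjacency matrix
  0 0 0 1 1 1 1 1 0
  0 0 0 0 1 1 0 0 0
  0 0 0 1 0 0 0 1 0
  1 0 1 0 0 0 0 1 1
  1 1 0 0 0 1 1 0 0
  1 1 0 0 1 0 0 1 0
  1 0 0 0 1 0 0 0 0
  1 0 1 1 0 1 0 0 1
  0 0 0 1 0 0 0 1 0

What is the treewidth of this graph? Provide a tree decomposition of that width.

Treewidth 2.
One such decomposition:
Bags: B1 = {1, 4, 8}  B2 = {3, 4, 8}  B3 = {1, 6, 8}  B4 = {1, 5, 6}  B5 = {2, 5, 6}  B6 = {4, 8, 9}  B7 = {1, 5, 7}
Tree: B1–B2, B1–B3, B3–B4, B4–B5, B2–B6, B4–B7

The largest bag has 3 vertices, giving width 2; this decomposition certifies tw(G) ≤ 2. For the lower bound, the 3 vertices {1, 4, 8} are pairwise adjacent, and any tree decomposition puts a clique entirely inside one bag — forcing width ≥ 2. The upper and lower bounds meet at 2, so that is the treewidth.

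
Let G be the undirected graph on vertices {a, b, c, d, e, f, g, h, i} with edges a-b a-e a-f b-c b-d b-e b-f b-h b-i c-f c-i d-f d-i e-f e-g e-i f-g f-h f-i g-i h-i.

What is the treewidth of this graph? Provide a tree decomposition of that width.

Treewidth 3.
One optimal decomposition is:
Bags: B1 = {b, e, f, i}  B2 = {a, b, e, f}  B3 = {b, c, f, i}  B4 = {e, f, g, i}  B5 = {b, f, h, i}  B6 = {b, d, f, i}
Tree: B1–B2, B1–B3, B1–B4, B3–B5, B1–B6

The largest bag has 4 vertices, giving width 3; this decomposition certifies tw(G) ≤ 3. On the other hand G contains the 4-clique {e, f, g, i}. A clique must lie in a single bag of any decomposition, so no decomposition can have width below 3. The upper and lower bounds meet at 3, so that is the treewidth.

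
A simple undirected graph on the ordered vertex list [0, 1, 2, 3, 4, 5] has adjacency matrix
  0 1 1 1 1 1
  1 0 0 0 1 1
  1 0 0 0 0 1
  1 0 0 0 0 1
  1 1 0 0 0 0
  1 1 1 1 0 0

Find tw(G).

A width-2 tree decomposition is:
Bags: B1 = {0, 1, 5}  B2 = {0, 2, 5}  B3 = {0, 3, 5}  B4 = {0, 1, 4}
Tree: B1–B2, B1–B3, B1–B4
The largest bag has 3 vertices, giving width 2; this decomposition certifies tw(G) ≤ 2. For the lower bound, the 3 vertices {0, 1, 4} are pairwise adjacent, and any tree decomposition puts a clique entirely inside one bag — forcing width ≥ 2. Combining the bounds, tw(G) = 2.

2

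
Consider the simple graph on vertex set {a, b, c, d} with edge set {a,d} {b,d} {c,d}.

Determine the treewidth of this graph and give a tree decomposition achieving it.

The largest bag has 2 vertices, giving width 1; this decomposition certifies tw(G) ≤ 1. G has an edge, so its treewidth is at least 1. Therefore the treewidth is 1.

Treewidth 1.
One optimal decomposition is:
Bags: B1 = {b, d}  B2 = {c, d}  B3 = {a, d}
Tree: B1–B2, B2–B3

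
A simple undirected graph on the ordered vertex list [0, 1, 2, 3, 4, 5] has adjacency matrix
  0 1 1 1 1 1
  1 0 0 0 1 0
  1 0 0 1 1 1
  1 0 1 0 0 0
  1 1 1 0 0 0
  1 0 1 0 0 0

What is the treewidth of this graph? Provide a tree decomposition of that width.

Every bag has size at most 3, so the width is 3 − 1 = 2 and tw(G) ≤ 2. For the lower bound, the 3 vertices {0, 1, 4} are pairwise adjacent, and any tree decomposition puts a clique entirely inside one bag — forcing width ≥ 2. The upper and lower bounds meet at 2, so that is the treewidth.

Treewidth 2.
Bags: B1 = {0, 2, 4}  B2 = {0, 1, 4}  B3 = {0, 2, 3}  B4 = {0, 2, 5}
Tree: B1–B2, B1–B3, B3–B4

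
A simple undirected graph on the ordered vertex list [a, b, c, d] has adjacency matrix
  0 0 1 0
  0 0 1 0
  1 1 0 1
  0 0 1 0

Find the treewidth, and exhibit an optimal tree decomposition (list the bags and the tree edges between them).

Treewidth 1.
Bags: B1 = {a, c}  B2 = {b, c}  B3 = {c, d}
Tree: B1–B2, B2–B3

Each bag holds 2 vertices, so the decomposition has width 1, which upper-bounds the treewidth. Any graph with an edge has treewidth ≥ 1, and G has the edge a–c. Combining the bounds, tw(G) = 1.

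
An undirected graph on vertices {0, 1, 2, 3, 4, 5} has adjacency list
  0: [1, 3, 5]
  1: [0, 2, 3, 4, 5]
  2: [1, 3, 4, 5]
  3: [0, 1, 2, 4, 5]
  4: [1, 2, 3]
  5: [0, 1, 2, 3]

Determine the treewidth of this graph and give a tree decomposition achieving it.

The largest bag has 4 vertices, giving width 3; this decomposition certifies tw(G) ≤ 3. Conversely, {0, 1, 3, 5} is a clique of size 4, and the vertices of any clique must share a bag in every tree decomposition; so some bag has ≥ 4 vertices and tw(G) ≥ 3. Hence tw(G) = 3 exactly.

Treewidth 3.
Bags: B1 = {0, 1, 3, 5}  B2 = {1, 2, 3, 5}  B3 = {1, 2, 3, 4}
Tree: B1–B2, B2–B3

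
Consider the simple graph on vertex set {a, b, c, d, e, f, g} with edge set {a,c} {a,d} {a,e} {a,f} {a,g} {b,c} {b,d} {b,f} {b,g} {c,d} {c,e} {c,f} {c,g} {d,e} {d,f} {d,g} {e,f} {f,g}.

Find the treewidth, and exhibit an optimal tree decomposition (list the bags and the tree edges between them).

Every bag has size at most 5, so the width is 5 − 1 = 4 and tw(G) ≤ 4. On the other hand G contains the 5-clique {a, c, d, f, g}. A clique must lie in a single bag of any decomposition, so no decomposition can have width below 4. Therefore the treewidth is 4.

Treewidth 4.
One optimal decomposition is:
Bags: B1 = {b, c, d, f, g}  B2 = {a, c, d, f, g}  B3 = {a, c, d, e, f}
Tree: B1–B2, B2–B3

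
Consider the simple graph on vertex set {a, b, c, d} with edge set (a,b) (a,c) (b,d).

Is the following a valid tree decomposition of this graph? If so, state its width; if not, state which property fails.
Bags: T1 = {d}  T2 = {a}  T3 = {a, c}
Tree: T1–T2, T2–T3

A tree decomposition must satisfy three properties: every vertex lies in some bag; for every edge, both endpoints lie together in some bag; and for every vertex, the bags containing it form a connected subtree. Here vertex b appears in no bag, so the decomposition is invalid.

No — vertex b appears in no bag.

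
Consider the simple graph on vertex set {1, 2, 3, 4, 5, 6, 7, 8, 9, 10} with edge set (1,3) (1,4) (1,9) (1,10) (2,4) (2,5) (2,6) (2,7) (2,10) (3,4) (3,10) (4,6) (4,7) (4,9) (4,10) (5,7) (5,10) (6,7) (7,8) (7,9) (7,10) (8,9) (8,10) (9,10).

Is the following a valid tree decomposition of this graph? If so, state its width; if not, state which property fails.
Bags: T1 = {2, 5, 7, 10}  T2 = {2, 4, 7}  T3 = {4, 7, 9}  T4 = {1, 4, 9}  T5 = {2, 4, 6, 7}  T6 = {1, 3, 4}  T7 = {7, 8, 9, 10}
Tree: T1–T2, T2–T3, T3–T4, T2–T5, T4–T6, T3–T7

A tree decomposition must satisfy three properties: every vertex lies in some bag; for every edge, both endpoints lie together in some bag; and for every vertex, the bags containing it form a connected subtree. Here edge (10,4) lies in no bag, so the decomposition is invalid.

No — edge (10,4) lies in no bag.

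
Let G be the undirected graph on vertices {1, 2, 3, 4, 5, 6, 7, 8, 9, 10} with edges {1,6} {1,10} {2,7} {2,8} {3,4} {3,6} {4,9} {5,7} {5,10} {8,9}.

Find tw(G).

A width-2 tree decomposition is:
Bags: B1 = {4, 8, 9}  B2 = {3, 4, 8}  B3 = {3, 6, 8}  B4 = {1, 6, 8}  B5 = {1, 8, 10}  B6 = {5, 8, 10}  B7 = {5, 7, 8}  B8 = {2, 7, 8}
Tree: B1–B2, B2–B3, B3–B4, B4–B5, B5–B6, B6–B7, B7–B8
Each bag holds 3 vertices, so the decomposition has width 2, which upper-bounds the treewidth. The edges 8–9–4–3–6–1–10–5–7–2–8 form a cycle, so G is not a tree and its treewidth is at least 2. The upper and lower bounds meet at 2, so that is the treewidth.

2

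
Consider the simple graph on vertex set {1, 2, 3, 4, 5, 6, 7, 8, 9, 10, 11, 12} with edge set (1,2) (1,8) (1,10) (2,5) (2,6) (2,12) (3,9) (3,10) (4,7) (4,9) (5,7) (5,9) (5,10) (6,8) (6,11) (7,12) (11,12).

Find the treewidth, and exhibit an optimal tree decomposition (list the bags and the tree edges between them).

Treewidth 3.
One optimal decomposition is:
Bags: B1 = {3, 4, 7, 9}  B2 = {3, 5, 7, 9}  B3 = {3, 5, 7, 10}  B4 = {5, 7, 10, 12}  B5 = {2, 5, 10, 12}  B6 = {1, 2, 10, 12}  B7 = {1, 2, 11, 12}  B8 = {1, 2, 6, 11}  B9 = {1, 6, 8, 11}
Tree: B1–B2, B2–B3, B3–B4, B4–B5, B5–B6, B6–B7, B7–B8, B8–B9

Each bag holds 4 vertices, so the decomposition has width 3, which upper-bounds the treewidth. For the lower bound: the 4 vertex sets {3,4,9}, {7}, {5}, {1,2,10,12} are disjoint, each induces a connected subgraph, and every pair is joined by at least one edge of G. Contracting each set to a single vertex therefore yields K_{4} as a minor, and since treewidth is minor-monotone, tw(G) ≥ tw(K_{4}) = 3. The upper and lower bounds meet at 3, so that is the treewidth.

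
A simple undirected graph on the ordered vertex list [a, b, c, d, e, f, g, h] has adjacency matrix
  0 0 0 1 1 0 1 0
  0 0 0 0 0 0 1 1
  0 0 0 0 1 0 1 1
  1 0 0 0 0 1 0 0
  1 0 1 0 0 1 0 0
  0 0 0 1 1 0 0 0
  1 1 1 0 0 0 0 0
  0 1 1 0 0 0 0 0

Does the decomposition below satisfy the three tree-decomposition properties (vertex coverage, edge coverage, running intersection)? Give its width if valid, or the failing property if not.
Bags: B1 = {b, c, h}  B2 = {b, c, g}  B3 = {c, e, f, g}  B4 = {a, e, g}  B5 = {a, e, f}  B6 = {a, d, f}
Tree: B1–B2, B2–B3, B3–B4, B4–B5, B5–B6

A tree decomposition must satisfy three properties: every vertex lies in some bag; for every edge, both endpoints lie together in some bag; and for every vertex, the bags containing it form a connected subtree. Here bags containing vertex f are not connected in the tree, so the decomposition is invalid.

No — bags containing vertex f are not connected in the tree.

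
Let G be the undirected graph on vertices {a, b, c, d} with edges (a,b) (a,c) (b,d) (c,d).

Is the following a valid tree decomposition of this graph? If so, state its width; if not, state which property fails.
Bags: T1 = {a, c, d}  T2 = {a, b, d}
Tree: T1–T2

Checking the three conditions: (i) the bags cover all of {a, b, c, d}; (ii) for each edge, some bag contains both endpoints; (iii) the bags containing any fixed vertex form a subtree. All hold, so the decomposition is valid with width 3 − 1 = 2.

Yes; width 2.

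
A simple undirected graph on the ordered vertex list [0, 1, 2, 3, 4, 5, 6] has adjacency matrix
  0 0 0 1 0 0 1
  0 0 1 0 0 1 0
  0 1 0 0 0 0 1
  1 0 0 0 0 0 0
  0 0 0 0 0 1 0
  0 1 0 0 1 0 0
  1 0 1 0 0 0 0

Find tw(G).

A width-1 tree decomposition is:
Bags: B1 = {4, 5}  B2 = {1, 5}  B3 = {1, 2}  B4 = {2, 6}  B5 = {0, 6}  B6 = {0, 3}
Tree: B1–B2, B2–B3, B3–B4, B4–B5, B5–B6
Every bag has size at most 2, so the width is 2 − 1 = 1 and tw(G) ≤ 1. G has an edge, so its treewidth is at least 1. Therefore the treewidth is 1.

1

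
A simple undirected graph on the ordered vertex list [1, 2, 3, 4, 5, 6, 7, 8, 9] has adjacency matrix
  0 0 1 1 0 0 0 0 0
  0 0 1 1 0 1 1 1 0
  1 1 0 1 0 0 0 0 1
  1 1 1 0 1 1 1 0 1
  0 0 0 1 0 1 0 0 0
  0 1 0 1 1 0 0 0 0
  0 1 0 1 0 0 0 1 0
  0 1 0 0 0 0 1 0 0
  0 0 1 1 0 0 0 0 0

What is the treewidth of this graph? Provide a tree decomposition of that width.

Every bag has size at most 3, so the width is 3 − 1 = 2 and tw(G) ≤ 2. On the other hand G contains the 3-clique {2, 7, 8}. A clique must lie in a single bag of any decomposition, so no decomposition can have width below 2. The upper and lower bounds meet at 2, so that is the treewidth.

Treewidth 2.
Bags: B1 = {1, 3, 4}  B2 = {2, 3, 4}  B3 = {3, 4, 9}  B4 = {2, 4, 7}  B5 = {2, 4, 6}  B6 = {4, 5, 6}  B7 = {2, 7, 8}
Tree: B1–B2, B2–B3, B2–B4, B4–B5, B5–B6, B4–B7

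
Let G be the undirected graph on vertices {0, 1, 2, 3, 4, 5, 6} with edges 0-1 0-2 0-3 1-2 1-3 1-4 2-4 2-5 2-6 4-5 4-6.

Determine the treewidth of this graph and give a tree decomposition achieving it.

The largest bag has 3 vertices, giving width 2; this decomposition certifies tw(G) ≤ 2. Conversely, {0, 1, 2} is a clique of size 3, and the vertices of any clique must share a bag in every tree decomposition; so some bag has ≥ 3 vertices and tw(G) ≥ 2. Combining the bounds, tw(G) = 2.

Treewidth 2.
One optimal decomposition is:
Bags: B1 = {2, 4, 6}  B2 = {1, 2, 4}  B3 = {0, 1, 2}  B4 = {0, 1, 3}  B5 = {2, 4, 5}
Tree: B1–B2, B2–B3, B3–B4, B2–B5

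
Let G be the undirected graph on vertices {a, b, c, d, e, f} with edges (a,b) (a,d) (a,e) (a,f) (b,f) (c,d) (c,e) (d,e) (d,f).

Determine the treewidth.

A width-2 tree decomposition is:
Bags: B1 = {c, d, e}  B2 = {a, d, e}  B3 = {a, d, f}  B4 = {a, b, f}
Tree: B1–B2, B2–B3, B3–B4
The largest bag has 3 vertices, giving width 2; this decomposition certifies tw(G) ≤ 2. On the other hand G contains the 3-clique {c, d, e}. A clique must lie in a single bag of any decomposition, so no decomposition can have width below 2. Hence tw(G) = 2 exactly.

2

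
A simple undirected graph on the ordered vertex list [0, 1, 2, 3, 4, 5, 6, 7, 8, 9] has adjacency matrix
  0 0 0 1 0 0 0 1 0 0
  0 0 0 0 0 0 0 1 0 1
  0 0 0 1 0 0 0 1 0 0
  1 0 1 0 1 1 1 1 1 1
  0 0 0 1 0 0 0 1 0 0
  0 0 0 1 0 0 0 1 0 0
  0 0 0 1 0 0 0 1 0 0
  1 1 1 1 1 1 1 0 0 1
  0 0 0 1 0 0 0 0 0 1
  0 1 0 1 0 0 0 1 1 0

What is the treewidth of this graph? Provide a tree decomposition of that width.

The largest bag has 3 vertices, giving width 2; this decomposition certifies tw(G) ≤ 2. For the lower bound, the 3 vertices {1, 7, 9} are pairwise adjacent, and any tree decomposition puts a clique entirely inside one bag — forcing width ≥ 2. Combining the bounds, tw(G) = 2.

Treewidth 2.
One optimal decomposition is:
Bags: B1 = {3, 4, 7}  B2 = {2, 3, 7}  B3 = {3, 7, 9}  B4 = {3, 6, 7}  B5 = {1, 7, 9}  B6 = {0, 3, 7}  B7 = {3, 8, 9}  B8 = {3, 5, 7}
Tree: B1–B2, B1–B3, B1–B4, B3–B5, B2–B6, B3–B7, B6–B8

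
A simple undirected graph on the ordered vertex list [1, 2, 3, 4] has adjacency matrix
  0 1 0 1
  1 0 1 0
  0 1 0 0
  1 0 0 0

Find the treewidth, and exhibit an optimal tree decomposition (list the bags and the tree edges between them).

Every bag has size at most 2, so the width is 2 − 1 = 1 and tw(G) ≤ 1. G has an edge, so its treewidth is at least 1. Therefore the treewidth is 1.

Treewidth 1.
One such decomposition:
Bags: B1 = {2, 3}  B2 = {1, 2}  B3 = {1, 4}
Tree: B1–B2, B2–B3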